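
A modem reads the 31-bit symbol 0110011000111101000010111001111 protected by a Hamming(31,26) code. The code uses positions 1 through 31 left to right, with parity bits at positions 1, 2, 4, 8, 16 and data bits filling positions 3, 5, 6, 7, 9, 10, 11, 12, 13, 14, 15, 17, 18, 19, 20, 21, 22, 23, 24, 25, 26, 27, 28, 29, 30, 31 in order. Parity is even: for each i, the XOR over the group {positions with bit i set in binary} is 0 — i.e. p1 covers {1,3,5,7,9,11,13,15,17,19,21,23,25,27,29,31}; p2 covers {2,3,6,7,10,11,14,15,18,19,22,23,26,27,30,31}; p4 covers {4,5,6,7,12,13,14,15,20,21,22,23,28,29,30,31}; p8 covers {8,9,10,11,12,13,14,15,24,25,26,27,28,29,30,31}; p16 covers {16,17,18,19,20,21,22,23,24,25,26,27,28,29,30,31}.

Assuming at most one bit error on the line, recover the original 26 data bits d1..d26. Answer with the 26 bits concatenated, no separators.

s1 (pos 1,3,5,7,9,11,13,15,17,19,21,23,25,27,29,31): 0⊕1⊕0⊕1⊕0⊕1⊕1⊕0⊕0⊕0⊕1⊕1⊕1⊕0⊕1⊕1 = 1
s2 (pos 2,3,6,7,10,11,14,15,18,19,22,23,26,27,30,31): 1⊕1⊕1⊕1⊕0⊕1⊕1⊕0⊕0⊕0⊕0⊕1⊕0⊕0⊕1⊕1 = 1
s4 (pos 4,5,6,7,12,13,14,15,20,21,22,23,28,29,30,31): 0⊕0⊕1⊕1⊕1⊕1⊕1⊕0⊕0⊕1⊕0⊕1⊕1⊕1⊕1⊕1 = 1
s8 (pos 8,9,10,11,12,13,14,15,24,25,26,27,28,29,30,31): 0⊕0⊕0⊕1⊕1⊕1⊕1⊕0⊕1⊕1⊕0⊕0⊕1⊕1⊕1⊕1 = 0
s16 (pos 16,17,18,19,20,21,22,23,24,25,26,27,28,29,30,31): 1⊕0⊕0⊕0⊕0⊕1⊕0⊕1⊕1⊕1⊕0⊕0⊕1⊕1⊕1⊕1 = 1
Syndrome s16…s1 = 10111 → error at position 23.
Flip position 23: 0110011000111101000010111001111 → 0110011000111101000010011001111
Read data bits from positions 3,5,6,7,9,10,11,12,13,14,15,17,18,19,20,21,22,23,24,25,26,27,28,29,30,31: 10110011110000010011001111

10110011110000010011001111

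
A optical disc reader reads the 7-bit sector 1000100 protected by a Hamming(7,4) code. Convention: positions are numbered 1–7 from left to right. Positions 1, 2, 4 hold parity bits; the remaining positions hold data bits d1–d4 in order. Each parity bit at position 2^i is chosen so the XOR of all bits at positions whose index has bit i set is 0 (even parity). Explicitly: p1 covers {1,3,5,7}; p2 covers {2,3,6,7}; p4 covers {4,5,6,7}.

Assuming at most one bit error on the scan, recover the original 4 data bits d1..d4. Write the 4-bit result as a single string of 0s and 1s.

0100

s1 (pos 1,3,5,7): 1⊕0⊕1⊕0 = 0
s2 (pos 2,3,6,7): 0⊕0⊕0⊕0 = 0
s4 (pos 4,5,6,7): 0⊕1⊕0⊕0 = 1
Syndrome s4…s1 = 100 → error at position 4.
Flip position 4: 1000100 → 1001100
Read data bits from positions 3,5,6,7: 0100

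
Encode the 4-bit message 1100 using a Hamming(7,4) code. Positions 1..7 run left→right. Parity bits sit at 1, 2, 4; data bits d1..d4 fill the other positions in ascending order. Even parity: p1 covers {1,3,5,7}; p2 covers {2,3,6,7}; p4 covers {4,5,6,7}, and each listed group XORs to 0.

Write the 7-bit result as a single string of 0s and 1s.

0111100

Place data at non-parity positions: p1 p2 1 p4 1 0 0
p1 (pos 1,3,5,7): XOR of data positions = 1⊕1⊕0 = 0
p2 (pos 2,3,6,7): XOR of data positions = 1⊕0⊕0 = 1
p4 (pos 4,5,6,7): XOR of data positions = 1⊕0⊕0 = 1
Codeword: 0111100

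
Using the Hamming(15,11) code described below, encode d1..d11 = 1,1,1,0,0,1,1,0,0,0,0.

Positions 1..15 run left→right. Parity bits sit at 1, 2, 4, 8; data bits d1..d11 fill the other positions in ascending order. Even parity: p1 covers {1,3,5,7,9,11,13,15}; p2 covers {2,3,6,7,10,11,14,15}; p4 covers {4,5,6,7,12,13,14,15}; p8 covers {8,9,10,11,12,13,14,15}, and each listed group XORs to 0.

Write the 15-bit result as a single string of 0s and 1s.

Place data at non-parity positions: p1 p2 1 p4 1 1 0 p8 0 1 1 0 0 0 0
p1 (pos 1,3,5,7,9,11,13,15): XOR of data positions = 1⊕1⊕0⊕0⊕1⊕0⊕0 = 1
p2 (pos 2,3,6,7,10,11,14,15): XOR of data positions = 1⊕1⊕0⊕1⊕1⊕0⊕0 = 0
p4 (pos 4,5,6,7,12,13,14,15): XOR of data positions = 1⊕1⊕0⊕0⊕0⊕0⊕0 = 0
p8 (pos 8,9,10,11,12,13,14,15): XOR of data positions = 0⊕1⊕1⊕0⊕0⊕0⊕0 = 0
Codeword: 101011000110000

101011000110000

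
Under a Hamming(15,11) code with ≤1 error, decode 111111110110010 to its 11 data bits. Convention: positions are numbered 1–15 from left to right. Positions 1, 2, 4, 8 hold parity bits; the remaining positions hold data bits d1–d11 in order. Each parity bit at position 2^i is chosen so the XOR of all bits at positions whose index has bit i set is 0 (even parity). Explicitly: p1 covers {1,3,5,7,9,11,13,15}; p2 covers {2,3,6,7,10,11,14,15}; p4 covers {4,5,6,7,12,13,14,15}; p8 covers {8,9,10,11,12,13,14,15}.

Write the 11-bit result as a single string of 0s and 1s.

11100110010

s1 (pos 1,3,5,7,9,11,13,15): 1⊕1⊕1⊕1⊕0⊕1⊕0⊕0 = 1
s2 (pos 2,3,6,7,10,11,14,15): 1⊕1⊕1⊕1⊕1⊕1⊕1⊕0 = 1
s4 (pos 4,5,6,7,12,13,14,15): 1⊕1⊕1⊕1⊕0⊕0⊕1⊕0 = 1
s8 (pos 8,9,10,11,12,13,14,15): 1⊕0⊕1⊕1⊕0⊕0⊕1⊕0 = 0
Syndrome s8…s1 = 0111 → error at position 7.
Flip position 7: 111111110110010 → 111111010110010
Read data bits from positions 3,5,6,7,9,10,11,12,13,14,15: 11100110010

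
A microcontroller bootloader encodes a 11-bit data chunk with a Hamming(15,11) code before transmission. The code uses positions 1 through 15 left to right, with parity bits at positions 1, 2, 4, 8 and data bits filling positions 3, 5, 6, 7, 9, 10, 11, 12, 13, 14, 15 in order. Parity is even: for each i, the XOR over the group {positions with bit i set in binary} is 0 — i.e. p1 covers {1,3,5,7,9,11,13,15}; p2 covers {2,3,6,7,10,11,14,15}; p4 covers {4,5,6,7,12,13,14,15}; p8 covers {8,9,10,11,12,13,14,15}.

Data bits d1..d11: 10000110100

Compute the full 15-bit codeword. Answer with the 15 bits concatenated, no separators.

111100010110100

Place data at non-parity positions: p1 p2 1 p4 0 0 0 p8 0 1 1 0 1 0 0
p1 (pos 1,3,5,7,9,11,13,15): XOR of data positions = 1⊕0⊕0⊕0⊕1⊕1⊕0 = 1
p2 (pos 2,3,6,7,10,11,14,15): XOR of data positions = 1⊕0⊕0⊕1⊕1⊕0⊕0 = 1
p4 (pos 4,5,6,7,12,13,14,15): XOR of data positions = 0⊕0⊕0⊕0⊕1⊕0⊕0 = 1
p8 (pos 8,9,10,11,12,13,14,15): XOR of data positions = 0⊕1⊕1⊕0⊕1⊕0⊕0 = 1
Codeword: 111100010110100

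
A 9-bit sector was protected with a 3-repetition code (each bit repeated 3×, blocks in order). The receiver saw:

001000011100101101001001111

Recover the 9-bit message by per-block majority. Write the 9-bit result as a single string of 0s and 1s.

001011001

Block 1 (001): 1 one → 0
Block 2 (000): 0 ones → 0
Block 3 (011): 2 ones → 1
Block 4 (100): 1 one → 0
Block 5 (101): 2 ones → 1
Block 6 (101): 2 ones → 1
Block 7 (001): 1 one → 0
Block 8 (001): 1 one → 0
Block 9 (111): 3 ones → 1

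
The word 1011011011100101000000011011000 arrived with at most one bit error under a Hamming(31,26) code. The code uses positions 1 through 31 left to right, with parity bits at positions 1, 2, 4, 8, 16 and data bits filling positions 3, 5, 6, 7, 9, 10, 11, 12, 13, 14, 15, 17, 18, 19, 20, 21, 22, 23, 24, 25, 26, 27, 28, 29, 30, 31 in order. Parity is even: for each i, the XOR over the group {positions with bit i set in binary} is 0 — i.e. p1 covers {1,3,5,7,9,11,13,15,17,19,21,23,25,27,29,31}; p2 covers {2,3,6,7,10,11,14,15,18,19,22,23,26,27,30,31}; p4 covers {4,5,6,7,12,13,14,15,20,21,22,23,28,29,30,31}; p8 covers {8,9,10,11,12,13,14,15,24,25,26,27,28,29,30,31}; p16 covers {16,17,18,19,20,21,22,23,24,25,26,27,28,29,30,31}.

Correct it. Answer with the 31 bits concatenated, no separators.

s1 (pos 1,3,5,7,9,11,13,15,17,19,21,23,25,27,29,31): 1⊕1⊕0⊕1⊕1⊕1⊕0⊕0⊕0⊕0⊕0⊕0⊕1⊕1⊕0⊕0 = 1
s2 (pos 2,3,6,7,10,11,14,15,18,19,22,23,26,27,30,31): 0⊕1⊕1⊕1⊕1⊕1⊕1⊕0⊕0⊕0⊕0⊕0⊕0⊕1⊕0⊕0 = 1
s4 (pos 4,5,6,7,12,13,14,15,20,21,22,23,28,29,30,31): 1⊕0⊕1⊕1⊕0⊕0⊕1⊕0⊕0⊕0⊕0⊕0⊕1⊕0⊕0⊕0 = 1
s8 (pos 8,9,10,11,12,13,14,15,24,25,26,27,28,29,30,31): 0⊕1⊕1⊕1⊕0⊕0⊕1⊕0⊕1⊕1⊕0⊕1⊕1⊕0⊕0⊕0 = 0
s16 (pos 16,17,18,19,20,21,22,23,24,25,26,27,28,29,30,31): 1⊕0⊕0⊕0⊕0⊕0⊕0⊕0⊕1⊕1⊕0⊕1⊕1⊕0⊕0⊕0 = 1
Syndrome s16…s1 = 10111 → error at position 23.
Flip position 23: 1011011011100101000000011011000 → 1011011011100101000000111011000

1011011011100101000000111011000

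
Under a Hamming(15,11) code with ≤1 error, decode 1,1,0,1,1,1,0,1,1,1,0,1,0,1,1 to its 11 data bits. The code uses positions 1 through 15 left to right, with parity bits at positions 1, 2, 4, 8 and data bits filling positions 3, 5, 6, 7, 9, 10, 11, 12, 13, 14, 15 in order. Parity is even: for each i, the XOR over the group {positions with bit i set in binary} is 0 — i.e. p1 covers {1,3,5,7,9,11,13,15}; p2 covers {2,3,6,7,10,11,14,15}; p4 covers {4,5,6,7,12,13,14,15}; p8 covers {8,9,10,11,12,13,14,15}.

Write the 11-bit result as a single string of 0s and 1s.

01101101011

s1 (pos 1,3,5,7,9,11,13,15): 1⊕0⊕1⊕0⊕1⊕0⊕0⊕1 = 0
s2 (pos 2,3,6,7,10,11,14,15): 1⊕0⊕1⊕0⊕1⊕0⊕1⊕1 = 1
s4 (pos 4,5,6,7,12,13,14,15): 1⊕1⊕1⊕0⊕1⊕0⊕1⊕1 = 0
s8 (pos 8,9,10,11,12,13,14,15): 1⊕1⊕1⊕0⊕1⊕0⊕1⊕1 = 0
Syndrome s8…s1 = 0010 → error at position 2.
Flip position 2: 110111011101011 → 100111011101011
Read data bits from positions 3,5,6,7,9,10,11,12,13,14,15: 01101101011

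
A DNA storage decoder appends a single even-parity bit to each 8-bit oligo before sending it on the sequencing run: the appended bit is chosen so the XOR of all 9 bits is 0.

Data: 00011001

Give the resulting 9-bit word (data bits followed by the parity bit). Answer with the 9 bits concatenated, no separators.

000110011

XOR of the 8 data bits: 0⊕0⊕0⊕1⊕1⊕0⊕0⊕1 = 1
Parity bit = 1 (so all 9 bits XOR to 0).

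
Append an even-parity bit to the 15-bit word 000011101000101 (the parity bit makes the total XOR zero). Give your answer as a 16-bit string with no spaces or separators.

0000111010001010

XOR of the 15 data bits: 0⊕0⊕0⊕0⊕1⊕1⊕1⊕0⊕1⊕0⊕0⊕0⊕1⊕0⊕1 = 0
Parity bit = 0 (so all 16 bits XOR to 0).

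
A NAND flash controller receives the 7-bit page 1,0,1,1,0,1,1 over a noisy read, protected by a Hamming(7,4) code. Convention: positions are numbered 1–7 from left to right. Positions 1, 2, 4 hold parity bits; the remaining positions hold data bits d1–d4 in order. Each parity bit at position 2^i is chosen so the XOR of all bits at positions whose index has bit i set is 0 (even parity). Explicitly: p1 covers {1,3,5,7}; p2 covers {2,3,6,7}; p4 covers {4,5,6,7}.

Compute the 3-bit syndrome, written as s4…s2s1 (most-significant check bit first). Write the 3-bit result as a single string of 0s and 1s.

s1 (pos 1,3,5,7): 1⊕1⊕0⊕1 = 1
s2 (pos 2,3,6,7): 0⊕1⊕1⊕1 = 1
s4 (pos 4,5,6,7): 1⊕0⊕1⊕1 = 1
Syndrome s4…s1 = 111 → error at position 7.

111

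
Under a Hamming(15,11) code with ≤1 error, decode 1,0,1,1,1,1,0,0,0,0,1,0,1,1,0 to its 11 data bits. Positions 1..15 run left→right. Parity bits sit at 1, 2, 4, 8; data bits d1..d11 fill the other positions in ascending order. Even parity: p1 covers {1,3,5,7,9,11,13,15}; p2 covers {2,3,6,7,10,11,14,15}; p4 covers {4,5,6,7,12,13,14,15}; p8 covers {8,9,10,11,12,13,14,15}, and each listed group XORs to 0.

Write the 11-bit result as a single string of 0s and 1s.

11100010010

s1 (pos 1,3,5,7,9,11,13,15): 1⊕1⊕1⊕0⊕0⊕1⊕1⊕0 = 1
s2 (pos 2,3,6,7,10,11,14,15): 0⊕1⊕1⊕0⊕0⊕1⊕1⊕0 = 0
s4 (pos 4,5,6,7,12,13,14,15): 1⊕1⊕1⊕0⊕0⊕1⊕1⊕0 = 1
s8 (pos 8,9,10,11,12,13,14,15): 0⊕0⊕0⊕1⊕0⊕1⊕1⊕0 = 1
Syndrome s8…s1 = 1101 → error at position 13.
Flip position 13: 101111000010110 → 101111000010010
Read data bits from positions 3,5,6,7,9,10,11,12,13,14,15: 11100010010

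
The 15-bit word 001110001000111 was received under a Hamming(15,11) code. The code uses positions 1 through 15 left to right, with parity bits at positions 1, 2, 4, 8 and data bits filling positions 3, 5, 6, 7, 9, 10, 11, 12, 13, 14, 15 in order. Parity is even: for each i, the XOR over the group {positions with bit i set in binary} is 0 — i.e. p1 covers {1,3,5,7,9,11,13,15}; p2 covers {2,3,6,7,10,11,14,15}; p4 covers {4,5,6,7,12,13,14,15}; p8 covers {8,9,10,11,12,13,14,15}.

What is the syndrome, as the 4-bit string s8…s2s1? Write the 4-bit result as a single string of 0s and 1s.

s1 (pos 1,3,5,7,9,11,13,15): 0⊕1⊕1⊕0⊕1⊕0⊕1⊕1 = 1
s2 (pos 2,3,6,7,10,11,14,15): 0⊕1⊕0⊕0⊕0⊕0⊕1⊕1 = 1
s4 (pos 4,5,6,7,12,13,14,15): 1⊕1⊕0⊕0⊕0⊕1⊕1⊕1 = 1
s8 (pos 8,9,10,11,12,13,14,15): 0⊕1⊕0⊕0⊕0⊕1⊕1⊕1 = 0
Syndrome s8…s1 = 0111 → error at position 7.

0111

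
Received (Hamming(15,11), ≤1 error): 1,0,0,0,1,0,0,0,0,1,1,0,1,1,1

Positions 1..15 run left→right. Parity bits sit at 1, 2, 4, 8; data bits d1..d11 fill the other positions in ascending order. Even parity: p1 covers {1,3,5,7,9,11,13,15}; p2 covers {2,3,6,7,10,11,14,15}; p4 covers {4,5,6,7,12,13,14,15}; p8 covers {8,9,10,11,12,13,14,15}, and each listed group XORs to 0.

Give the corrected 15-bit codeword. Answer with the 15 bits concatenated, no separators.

100010001110111

s1 (pos 1,3,5,7,9,11,13,15): 1⊕0⊕1⊕0⊕0⊕1⊕1⊕1 = 1
s2 (pos 2,3,6,7,10,11,14,15): 0⊕0⊕0⊕0⊕1⊕1⊕1⊕1 = 0
s4 (pos 4,5,6,7,12,13,14,15): 0⊕1⊕0⊕0⊕0⊕1⊕1⊕1 = 0
s8 (pos 8,9,10,11,12,13,14,15): 0⊕0⊕1⊕1⊕0⊕1⊕1⊕1 = 1
Syndrome s8…s1 = 1001 → error at position 9.
Flip position 9: 100010000110111 → 100010001110111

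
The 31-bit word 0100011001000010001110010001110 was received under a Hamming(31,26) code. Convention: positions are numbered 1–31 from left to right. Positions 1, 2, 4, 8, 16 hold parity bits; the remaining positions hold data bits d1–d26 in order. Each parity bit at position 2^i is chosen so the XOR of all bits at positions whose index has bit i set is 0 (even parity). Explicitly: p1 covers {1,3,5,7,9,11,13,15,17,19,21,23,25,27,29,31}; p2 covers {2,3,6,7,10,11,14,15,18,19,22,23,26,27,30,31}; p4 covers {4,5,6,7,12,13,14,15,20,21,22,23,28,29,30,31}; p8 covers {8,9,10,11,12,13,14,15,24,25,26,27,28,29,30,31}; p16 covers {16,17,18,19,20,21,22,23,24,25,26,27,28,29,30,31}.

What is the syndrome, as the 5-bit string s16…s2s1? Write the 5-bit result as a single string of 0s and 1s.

s1 (pos 1,3,5,7,9,11,13,15,17,19,21,23,25,27,29,31): 0⊕0⊕0⊕1⊕0⊕0⊕0⊕1⊕0⊕1⊕1⊕0⊕0⊕0⊕1⊕0 = 1
s2 (pos 2,3,6,7,10,11,14,15,18,19,22,23,26,27,30,31): 1⊕0⊕1⊕1⊕1⊕0⊕0⊕1⊕0⊕1⊕0⊕0⊕0⊕0⊕1⊕0 = 1
s4 (pos 4,5,6,7,12,13,14,15,20,21,22,23,28,29,30,31): 0⊕0⊕1⊕1⊕0⊕0⊕0⊕1⊕1⊕1⊕0⊕0⊕1⊕1⊕1⊕0 = 0
s8 (pos 8,9,10,11,12,13,14,15,24,25,26,27,28,29,30,31): 0⊕0⊕1⊕0⊕0⊕0⊕0⊕1⊕1⊕0⊕0⊕0⊕1⊕1⊕1⊕0 = 0
s16 (pos 16,17,18,19,20,21,22,23,24,25,26,27,28,29,30,31): 0⊕0⊕0⊕1⊕1⊕1⊕0⊕0⊕1⊕0⊕0⊕0⊕1⊕1⊕1⊕0 = 1
Syndrome s16…s1 = 10011 → error at position 19.

10011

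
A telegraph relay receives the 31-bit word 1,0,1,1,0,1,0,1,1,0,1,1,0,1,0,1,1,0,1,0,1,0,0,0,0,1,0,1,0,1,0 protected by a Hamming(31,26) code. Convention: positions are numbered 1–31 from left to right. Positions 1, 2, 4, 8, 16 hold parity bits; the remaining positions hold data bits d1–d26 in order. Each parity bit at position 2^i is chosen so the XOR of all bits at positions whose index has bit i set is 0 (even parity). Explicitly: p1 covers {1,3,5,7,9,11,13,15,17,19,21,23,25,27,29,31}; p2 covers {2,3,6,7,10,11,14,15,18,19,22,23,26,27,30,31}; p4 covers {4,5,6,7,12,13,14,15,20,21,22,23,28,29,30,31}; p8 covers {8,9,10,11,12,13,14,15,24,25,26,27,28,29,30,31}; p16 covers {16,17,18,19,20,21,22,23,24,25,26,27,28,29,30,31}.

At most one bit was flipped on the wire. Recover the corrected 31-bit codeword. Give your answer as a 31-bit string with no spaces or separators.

1011010110110101101010100101010

s1 (pos 1,3,5,7,9,11,13,15,17,19,21,23,25,27,29,31): 1⊕1⊕0⊕0⊕1⊕1⊕0⊕0⊕1⊕1⊕1⊕0⊕0⊕0⊕0⊕0 = 1
s2 (pos 2,3,6,7,10,11,14,15,18,19,22,23,26,27,30,31): 0⊕1⊕1⊕0⊕0⊕1⊕1⊕0⊕0⊕1⊕0⊕0⊕1⊕0⊕1⊕0 = 1
s4 (pos 4,5,6,7,12,13,14,15,20,21,22,23,28,29,30,31): 1⊕0⊕1⊕0⊕1⊕0⊕1⊕0⊕0⊕1⊕0⊕0⊕1⊕0⊕1⊕0 = 1
s8 (pos 8,9,10,11,12,13,14,15,24,25,26,27,28,29,30,31): 1⊕1⊕0⊕1⊕1⊕0⊕1⊕0⊕0⊕0⊕1⊕0⊕1⊕0⊕1⊕0 = 0
s16 (pos 16,17,18,19,20,21,22,23,24,25,26,27,28,29,30,31): 1⊕1⊕0⊕1⊕0⊕1⊕0⊕0⊕0⊕0⊕1⊕0⊕1⊕0⊕1⊕0 = 1
Syndrome s16…s1 = 10111 → error at position 23.
Flip position 23: 1011010110110101101010000101010 → 1011010110110101101010100101010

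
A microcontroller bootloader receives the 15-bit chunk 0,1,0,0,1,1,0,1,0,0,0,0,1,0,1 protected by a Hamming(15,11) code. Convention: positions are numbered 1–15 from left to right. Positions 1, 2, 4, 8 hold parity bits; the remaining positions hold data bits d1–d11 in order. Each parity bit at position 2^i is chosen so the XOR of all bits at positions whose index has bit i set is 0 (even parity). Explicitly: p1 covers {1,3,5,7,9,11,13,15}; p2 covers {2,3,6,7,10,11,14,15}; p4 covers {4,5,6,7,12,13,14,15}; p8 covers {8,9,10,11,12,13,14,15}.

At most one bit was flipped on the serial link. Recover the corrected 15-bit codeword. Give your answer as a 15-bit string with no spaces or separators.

s1 (pos 1,3,5,7,9,11,13,15): 0⊕0⊕1⊕0⊕0⊕0⊕1⊕1 = 1
s2 (pos 2,3,6,7,10,11,14,15): 1⊕0⊕1⊕0⊕0⊕0⊕0⊕1 = 1
s4 (pos 4,5,6,7,12,13,14,15): 0⊕1⊕1⊕0⊕0⊕1⊕0⊕1 = 0
s8 (pos 8,9,10,11,12,13,14,15): 1⊕0⊕0⊕0⊕0⊕1⊕0⊕1 = 1
Syndrome s8…s1 = 1011 → error at position 11.
Flip position 11: 010011010000101 → 010011010010101

010011010010101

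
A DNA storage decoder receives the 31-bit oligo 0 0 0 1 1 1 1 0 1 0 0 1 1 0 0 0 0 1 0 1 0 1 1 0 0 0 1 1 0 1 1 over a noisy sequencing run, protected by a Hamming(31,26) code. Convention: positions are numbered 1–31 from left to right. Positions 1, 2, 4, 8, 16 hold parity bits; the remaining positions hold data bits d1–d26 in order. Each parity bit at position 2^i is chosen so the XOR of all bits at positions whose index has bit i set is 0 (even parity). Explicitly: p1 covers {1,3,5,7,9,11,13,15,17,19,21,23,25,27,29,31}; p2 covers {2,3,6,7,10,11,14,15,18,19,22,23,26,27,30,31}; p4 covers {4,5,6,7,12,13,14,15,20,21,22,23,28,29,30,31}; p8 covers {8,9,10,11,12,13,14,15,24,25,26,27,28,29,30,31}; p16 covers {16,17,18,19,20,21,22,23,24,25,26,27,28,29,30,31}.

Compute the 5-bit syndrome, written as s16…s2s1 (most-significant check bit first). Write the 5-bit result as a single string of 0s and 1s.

01001

s1 (pos 1,3,5,7,9,11,13,15,17,19,21,23,25,27,29,31): 0⊕0⊕1⊕1⊕1⊕0⊕1⊕0⊕0⊕0⊕0⊕1⊕0⊕1⊕0⊕1 = 1
s2 (pos 2,3,6,7,10,11,14,15,18,19,22,23,26,27,30,31): 0⊕0⊕1⊕1⊕0⊕0⊕0⊕0⊕1⊕0⊕1⊕1⊕0⊕1⊕1⊕1 = 0
s4 (pos 4,5,6,7,12,13,14,15,20,21,22,23,28,29,30,31): 1⊕1⊕1⊕1⊕1⊕1⊕0⊕0⊕1⊕0⊕1⊕1⊕1⊕0⊕1⊕1 = 0
s8 (pos 8,9,10,11,12,13,14,15,24,25,26,27,28,29,30,31): 0⊕1⊕0⊕0⊕1⊕1⊕0⊕0⊕0⊕0⊕0⊕1⊕1⊕0⊕1⊕1 = 1
s16 (pos 16,17,18,19,20,21,22,23,24,25,26,27,28,29,30,31): 0⊕0⊕1⊕0⊕1⊕0⊕1⊕1⊕0⊕0⊕0⊕1⊕1⊕0⊕1⊕1 = 0
Syndrome s16…s1 = 01001 → error at position 9.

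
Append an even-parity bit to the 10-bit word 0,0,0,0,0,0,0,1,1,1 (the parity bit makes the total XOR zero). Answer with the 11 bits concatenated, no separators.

00000001111

XOR of the 10 data bits: 0⊕0⊕0⊕0⊕0⊕0⊕0⊕1⊕1⊕1 = 1
Parity bit = 1 (so all 11 bits XOR to 0).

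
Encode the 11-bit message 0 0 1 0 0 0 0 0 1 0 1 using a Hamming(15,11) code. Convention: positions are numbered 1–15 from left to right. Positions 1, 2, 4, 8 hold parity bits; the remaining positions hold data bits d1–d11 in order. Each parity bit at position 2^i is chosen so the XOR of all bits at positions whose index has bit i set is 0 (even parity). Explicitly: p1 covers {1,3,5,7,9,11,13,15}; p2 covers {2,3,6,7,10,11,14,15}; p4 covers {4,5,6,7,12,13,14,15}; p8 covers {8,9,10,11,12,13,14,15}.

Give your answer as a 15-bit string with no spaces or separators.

000101000000101

Place data at non-parity positions: p1 p2 0 p4 0 1 0 p8 0 0 0 0 1 0 1
p1 (pos 1,3,5,7,9,11,13,15): XOR of data positions = 0⊕0⊕0⊕0⊕0⊕1⊕1 = 0
p2 (pos 2,3,6,7,10,11,14,15): XOR of data positions = 0⊕1⊕0⊕0⊕0⊕0⊕1 = 0
p4 (pos 4,5,6,7,12,13,14,15): XOR of data positions = 0⊕1⊕0⊕0⊕1⊕0⊕1 = 1
p8 (pos 8,9,10,11,12,13,14,15): XOR of data positions = 0⊕0⊕0⊕0⊕1⊕0⊕1 = 0
Codeword: 000101000000101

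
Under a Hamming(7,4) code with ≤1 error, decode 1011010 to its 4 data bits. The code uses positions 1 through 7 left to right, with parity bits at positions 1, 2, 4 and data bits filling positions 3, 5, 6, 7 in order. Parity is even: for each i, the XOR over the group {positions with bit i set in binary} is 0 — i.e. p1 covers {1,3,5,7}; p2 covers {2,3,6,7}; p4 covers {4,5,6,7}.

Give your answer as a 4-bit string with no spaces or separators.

s1 (pos 1,3,5,7): 1⊕1⊕0⊕0 = 0
s2 (pos 2,3,6,7): 0⊕1⊕1⊕0 = 0
s4 (pos 4,5,6,7): 1⊕0⊕1⊕0 = 0
Syndrome s4…s1 = 000 → no error.
Read data bits from positions 3,5,6,7: 1010

1010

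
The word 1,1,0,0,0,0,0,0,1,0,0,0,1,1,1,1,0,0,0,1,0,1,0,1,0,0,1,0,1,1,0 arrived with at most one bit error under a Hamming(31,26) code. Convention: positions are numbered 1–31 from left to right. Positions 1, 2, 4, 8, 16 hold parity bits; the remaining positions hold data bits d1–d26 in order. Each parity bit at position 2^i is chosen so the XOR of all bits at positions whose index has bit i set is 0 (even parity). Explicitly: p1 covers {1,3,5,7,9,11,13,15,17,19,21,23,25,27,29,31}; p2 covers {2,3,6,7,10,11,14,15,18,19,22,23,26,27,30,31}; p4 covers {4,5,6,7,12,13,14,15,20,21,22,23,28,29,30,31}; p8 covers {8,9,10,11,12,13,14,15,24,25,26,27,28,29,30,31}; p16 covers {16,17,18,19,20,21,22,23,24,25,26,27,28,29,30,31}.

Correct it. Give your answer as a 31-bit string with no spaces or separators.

s1 (pos 1,3,5,7,9,11,13,15,17,19,21,23,25,27,29,31): 1⊕0⊕0⊕0⊕1⊕0⊕1⊕1⊕0⊕0⊕0⊕0⊕0⊕1⊕1⊕0 = 0
s2 (pos 2,3,6,7,10,11,14,15,18,19,22,23,26,27,30,31): 1⊕0⊕0⊕0⊕0⊕0⊕1⊕1⊕0⊕0⊕1⊕0⊕0⊕1⊕1⊕0 = 0
s4 (pos 4,5,6,7,12,13,14,15,20,21,22,23,28,29,30,31): 0⊕0⊕0⊕0⊕0⊕1⊕1⊕1⊕1⊕0⊕1⊕0⊕0⊕1⊕1⊕0 = 1
s8 (pos 8,9,10,11,12,13,14,15,24,25,26,27,28,29,30,31): 0⊕1⊕0⊕0⊕0⊕1⊕1⊕1⊕1⊕0⊕0⊕1⊕0⊕1⊕1⊕0 = 0
s16 (pos 16,17,18,19,20,21,22,23,24,25,26,27,28,29,30,31): 1⊕0⊕0⊕0⊕1⊕0⊕1⊕0⊕1⊕0⊕0⊕1⊕0⊕1⊕1⊕0 = 1
Syndrome s16…s1 = 10100 → error at position 20.
Flip position 20: 1100000010001111000101010010110 → 1100000010001111000001010010110

1100000010001111000001010010110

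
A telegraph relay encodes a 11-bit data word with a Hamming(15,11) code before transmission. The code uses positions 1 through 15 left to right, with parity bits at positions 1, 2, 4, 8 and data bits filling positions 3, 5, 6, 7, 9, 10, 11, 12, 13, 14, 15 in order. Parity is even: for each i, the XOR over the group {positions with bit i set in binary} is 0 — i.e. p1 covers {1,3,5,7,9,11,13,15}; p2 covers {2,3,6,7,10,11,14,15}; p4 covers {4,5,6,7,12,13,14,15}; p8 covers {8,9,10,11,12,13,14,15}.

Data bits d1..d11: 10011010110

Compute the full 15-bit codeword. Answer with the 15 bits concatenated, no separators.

Place data at non-parity positions: p1 p2 1 p4 0 0 1 p8 1 0 1 0 1 1 0
p1 (pos 1,3,5,7,9,11,13,15): XOR of data positions = 1⊕0⊕1⊕1⊕1⊕1⊕0 = 1
p2 (pos 2,3,6,7,10,11,14,15): XOR of data positions = 1⊕0⊕1⊕0⊕1⊕1⊕0 = 0
p4 (pos 4,5,6,7,12,13,14,15): XOR of data positions = 0⊕0⊕1⊕0⊕1⊕1⊕0 = 1
p8 (pos 8,9,10,11,12,13,14,15): XOR of data positions = 1⊕0⊕1⊕0⊕1⊕1⊕0 = 0
Codeword: 101100101010110

101100101010110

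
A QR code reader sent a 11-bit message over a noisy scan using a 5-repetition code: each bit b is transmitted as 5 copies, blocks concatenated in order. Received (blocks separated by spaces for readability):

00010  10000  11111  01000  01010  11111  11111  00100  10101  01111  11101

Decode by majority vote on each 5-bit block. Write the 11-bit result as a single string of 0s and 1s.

00100110111

Block 1 (00010): 1 one → 0
Block 2 (10000): 1 one → 0
Block 3 (11111): 5 ones → 1
Block 4 (01000): 1 one → 0
Block 5 (01010): 2 ones → 0
Block 6 (11111): 5 ones → 1
Block 7 (11111): 5 ones → 1
Block 8 (00100): 1 one → 0
Block 9 (10101): 3 ones → 1
Block 10 (01111): 4 ones → 1
Block 11 (11101): 4 ones → 1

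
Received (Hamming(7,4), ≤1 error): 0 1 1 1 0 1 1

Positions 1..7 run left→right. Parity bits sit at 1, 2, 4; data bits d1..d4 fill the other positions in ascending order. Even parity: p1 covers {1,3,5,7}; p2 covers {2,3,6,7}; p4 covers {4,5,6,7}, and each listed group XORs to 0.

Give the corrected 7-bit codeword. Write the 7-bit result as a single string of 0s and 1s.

0110011

s1 (pos 1,3,5,7): 0⊕1⊕0⊕1 = 0
s2 (pos 2,3,6,7): 1⊕1⊕1⊕1 = 0
s4 (pos 4,5,6,7): 1⊕0⊕1⊕1 = 1
Syndrome s4…s1 = 100 → error at position 4.
Flip position 4: 0111011 → 0110011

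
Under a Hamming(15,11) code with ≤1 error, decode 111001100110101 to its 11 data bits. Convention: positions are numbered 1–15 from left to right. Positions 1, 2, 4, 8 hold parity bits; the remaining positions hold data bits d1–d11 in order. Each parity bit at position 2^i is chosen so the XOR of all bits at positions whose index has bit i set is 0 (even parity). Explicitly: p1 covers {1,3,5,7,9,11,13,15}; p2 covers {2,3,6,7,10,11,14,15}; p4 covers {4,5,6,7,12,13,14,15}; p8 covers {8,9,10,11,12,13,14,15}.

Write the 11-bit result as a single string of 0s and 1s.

s1 (pos 1,3,5,7,9,11,13,15): 1⊕1⊕0⊕1⊕0⊕1⊕1⊕1 = 0
s2 (pos 2,3,6,7,10,11,14,15): 1⊕1⊕1⊕1⊕1⊕1⊕0⊕1 = 1
s4 (pos 4,5,6,7,12,13,14,15): 0⊕0⊕1⊕1⊕0⊕1⊕0⊕1 = 0
s8 (pos 8,9,10,11,12,13,14,15): 0⊕0⊕1⊕1⊕0⊕1⊕0⊕1 = 0
Syndrome s8…s1 = 0010 → error at position 2.
Flip position 2: 111001100110101 → 101001100110101
Read data bits from positions 3,5,6,7,9,10,11,12,13,14,15: 10110110101

10110110101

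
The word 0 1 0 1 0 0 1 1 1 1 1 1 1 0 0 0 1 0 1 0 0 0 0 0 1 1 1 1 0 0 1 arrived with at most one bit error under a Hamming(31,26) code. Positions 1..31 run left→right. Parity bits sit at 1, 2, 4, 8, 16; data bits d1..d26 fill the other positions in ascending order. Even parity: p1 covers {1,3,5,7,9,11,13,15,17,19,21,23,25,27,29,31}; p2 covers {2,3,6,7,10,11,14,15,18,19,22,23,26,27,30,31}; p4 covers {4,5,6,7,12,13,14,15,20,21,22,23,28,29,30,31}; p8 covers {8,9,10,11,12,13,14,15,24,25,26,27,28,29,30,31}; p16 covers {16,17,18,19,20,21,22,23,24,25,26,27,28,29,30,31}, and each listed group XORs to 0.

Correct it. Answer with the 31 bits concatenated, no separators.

s1 (pos 1,3,5,7,9,11,13,15,17,19,21,23,25,27,29,31): 0⊕0⊕0⊕1⊕1⊕1⊕1⊕0⊕1⊕1⊕0⊕0⊕1⊕1⊕0⊕1 = 1
s2 (pos 2,3,6,7,10,11,14,15,18,19,22,23,26,27,30,31): 1⊕0⊕0⊕1⊕1⊕1⊕0⊕0⊕0⊕1⊕0⊕0⊕1⊕1⊕0⊕1 = 0
s4 (pos 4,5,6,7,12,13,14,15,20,21,22,23,28,29,30,31): 1⊕0⊕0⊕1⊕1⊕1⊕0⊕0⊕0⊕0⊕0⊕0⊕1⊕0⊕0⊕1 = 0
s8 (pos 8,9,10,11,12,13,14,15,24,25,26,27,28,29,30,31): 1⊕1⊕1⊕1⊕1⊕1⊕0⊕0⊕0⊕1⊕1⊕1⊕1⊕0⊕0⊕1 = 1
s16 (pos 16,17,18,19,20,21,22,23,24,25,26,27,28,29,30,31): 0⊕1⊕0⊕1⊕0⊕0⊕0⊕0⊕0⊕1⊕1⊕1⊕1⊕0⊕0⊕1 = 1
Syndrome s16…s1 = 11001 → error at position 25.
Flip position 25: 0101001111111000101000001111001 → 0101001111111000101000000111001

0101001111111000101000000111001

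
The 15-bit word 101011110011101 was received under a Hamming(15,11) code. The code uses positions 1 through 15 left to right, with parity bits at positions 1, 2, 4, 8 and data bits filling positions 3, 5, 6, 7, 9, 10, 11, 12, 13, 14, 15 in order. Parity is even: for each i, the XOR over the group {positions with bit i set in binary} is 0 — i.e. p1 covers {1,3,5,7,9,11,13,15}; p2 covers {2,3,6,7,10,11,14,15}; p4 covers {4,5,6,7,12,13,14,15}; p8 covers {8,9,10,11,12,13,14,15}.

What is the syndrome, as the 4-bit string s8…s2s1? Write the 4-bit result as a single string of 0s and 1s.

1011

s1 (pos 1,3,5,7,9,11,13,15): 1⊕1⊕1⊕1⊕0⊕1⊕1⊕1 = 1
s2 (pos 2,3,6,7,10,11,14,15): 0⊕1⊕1⊕1⊕0⊕1⊕0⊕1 = 1
s4 (pos 4,5,6,7,12,13,14,15): 0⊕1⊕1⊕1⊕1⊕1⊕0⊕1 = 0
s8 (pos 8,9,10,11,12,13,14,15): 1⊕0⊕0⊕1⊕1⊕1⊕0⊕1 = 1
Syndrome s8…s1 = 1011 → error at position 11.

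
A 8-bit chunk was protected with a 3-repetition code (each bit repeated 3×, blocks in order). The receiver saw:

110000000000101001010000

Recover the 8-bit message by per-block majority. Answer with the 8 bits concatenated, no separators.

Block 1 (110): 2 ones → 1
Block 2 (000): 0 ones → 0
Block 3 (000): 0 ones → 0
Block 4 (000): 0 ones → 0
Block 5 (101): 2 ones → 1
Block 6 (001): 1 one → 0
Block 7 (010): 1 one → 0
Block 8 (000): 0 ones → 0

10001000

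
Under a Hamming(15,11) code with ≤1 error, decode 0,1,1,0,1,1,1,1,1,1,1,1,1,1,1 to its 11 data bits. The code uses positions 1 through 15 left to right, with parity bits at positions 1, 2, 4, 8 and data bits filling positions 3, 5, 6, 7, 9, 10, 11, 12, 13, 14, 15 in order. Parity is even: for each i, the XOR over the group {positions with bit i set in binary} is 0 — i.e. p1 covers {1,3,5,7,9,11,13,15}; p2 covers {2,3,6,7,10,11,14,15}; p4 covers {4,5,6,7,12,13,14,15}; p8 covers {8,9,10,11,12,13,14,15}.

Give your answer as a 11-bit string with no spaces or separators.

s1 (pos 1,3,5,7,9,11,13,15): 0⊕1⊕1⊕1⊕1⊕1⊕1⊕1 = 1
s2 (pos 2,3,6,7,10,11,14,15): 1⊕1⊕1⊕1⊕1⊕1⊕1⊕1 = 0
s4 (pos 4,5,6,7,12,13,14,15): 0⊕1⊕1⊕1⊕1⊕1⊕1⊕1 = 1
s8 (pos 8,9,10,11,12,13,14,15): 1⊕1⊕1⊕1⊕1⊕1⊕1⊕1 = 0
Syndrome s8…s1 = 0101 → error at position 5.
Flip position 5: 011011111111111 → 011001111111111
Read data bits from positions 3,5,6,7,9,10,11,12,13,14,15: 10111111111

10111111111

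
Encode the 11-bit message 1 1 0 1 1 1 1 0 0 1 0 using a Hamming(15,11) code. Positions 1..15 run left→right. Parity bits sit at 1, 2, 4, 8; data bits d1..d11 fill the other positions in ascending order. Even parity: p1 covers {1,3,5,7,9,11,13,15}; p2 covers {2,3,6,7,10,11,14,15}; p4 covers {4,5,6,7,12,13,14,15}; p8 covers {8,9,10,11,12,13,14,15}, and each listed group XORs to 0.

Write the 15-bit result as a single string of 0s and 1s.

111110101110010

Place data at non-parity positions: p1 p2 1 p4 1 0 1 p8 1 1 1 0 0 1 0
p1 (pos 1,3,5,7,9,11,13,15): XOR of data positions = 1⊕1⊕1⊕1⊕1⊕0⊕0 = 1
p2 (pos 2,3,6,7,10,11,14,15): XOR of data positions = 1⊕0⊕1⊕1⊕1⊕1⊕0 = 1
p4 (pos 4,5,6,7,12,13,14,15): XOR of data positions = 1⊕0⊕1⊕0⊕0⊕1⊕0 = 1
p8 (pos 8,9,10,11,12,13,14,15): XOR of data positions = 1⊕1⊕1⊕0⊕0⊕1⊕0 = 0
Codeword: 111110101110010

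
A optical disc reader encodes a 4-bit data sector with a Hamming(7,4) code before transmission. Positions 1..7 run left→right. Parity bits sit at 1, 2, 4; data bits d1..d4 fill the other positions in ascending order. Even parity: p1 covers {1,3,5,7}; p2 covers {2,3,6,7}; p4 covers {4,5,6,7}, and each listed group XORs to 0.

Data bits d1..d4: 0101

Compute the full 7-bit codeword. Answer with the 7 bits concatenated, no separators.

0100101

Place data at non-parity positions: p1 p2 0 p4 1 0 1
p1 (pos 1,3,5,7): XOR of data positions = 0⊕1⊕1 = 0
p2 (pos 2,3,6,7): XOR of data positions = 0⊕0⊕1 = 1
p4 (pos 4,5,6,7): XOR of data positions = 1⊕0⊕1 = 0
Codeword: 0100101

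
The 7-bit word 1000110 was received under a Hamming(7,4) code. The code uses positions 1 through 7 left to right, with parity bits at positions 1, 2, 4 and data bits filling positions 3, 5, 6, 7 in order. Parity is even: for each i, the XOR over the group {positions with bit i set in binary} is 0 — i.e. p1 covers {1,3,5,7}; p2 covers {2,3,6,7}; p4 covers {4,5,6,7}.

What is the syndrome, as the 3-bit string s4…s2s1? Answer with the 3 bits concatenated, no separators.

s1 (pos 1,3,5,7): 1⊕0⊕1⊕0 = 0
s2 (pos 2,3,6,7): 0⊕0⊕1⊕0 = 1
s4 (pos 4,5,6,7): 0⊕1⊕1⊕0 = 0
Syndrome s4…s1 = 010 → error at position 2.

010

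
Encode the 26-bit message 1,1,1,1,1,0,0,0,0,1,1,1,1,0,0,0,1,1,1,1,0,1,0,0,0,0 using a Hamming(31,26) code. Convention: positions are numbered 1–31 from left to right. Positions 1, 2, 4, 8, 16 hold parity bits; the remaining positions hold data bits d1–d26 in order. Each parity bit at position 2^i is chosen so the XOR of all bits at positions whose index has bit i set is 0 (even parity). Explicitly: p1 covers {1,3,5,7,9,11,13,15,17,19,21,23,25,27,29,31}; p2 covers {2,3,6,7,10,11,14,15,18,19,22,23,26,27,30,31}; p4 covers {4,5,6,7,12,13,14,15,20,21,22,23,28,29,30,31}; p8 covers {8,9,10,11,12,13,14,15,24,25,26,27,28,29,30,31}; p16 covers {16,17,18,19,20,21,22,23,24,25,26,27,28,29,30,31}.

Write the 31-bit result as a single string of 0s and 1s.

1111111010000111110001111010000

Place data at non-parity positions: p1 p2 1 p4 1 1 1 p8 1 0 0 0 0 1 1 p16 1 1 0 0 0 1 1 1 1 0 1 0 0 0 0
p1 (pos 1,3,5,7,9,11,13,15,17,19,21,23,25,27,29,31): XOR of data positions = 1⊕1⊕1⊕1⊕0⊕0⊕1⊕1⊕0⊕0⊕1⊕1⊕1⊕0⊕0 = 1
p2 (pos 2,3,6,7,10,11,14,15,18,19,22,23,26,27,30,31): XOR of data positions = 1⊕1⊕1⊕0⊕0⊕1⊕1⊕1⊕0⊕1⊕1⊕0⊕1⊕0⊕0 = 1
p4 (pos 4,5,6,7,12,13,14,15,20,21,22,23,28,29,30,31): XOR of data positions = 1⊕1⊕1⊕0⊕0⊕1⊕1⊕0⊕0⊕1⊕1⊕0⊕0⊕0⊕0 = 1
p8 (pos 8,9,10,11,12,13,14,15,24,25,26,27,28,29,30,31): XOR of data positions = 1⊕0⊕0⊕0⊕0⊕1⊕1⊕1⊕1⊕0⊕1⊕0⊕0⊕0⊕0 = 0
p16 (pos 16,17,18,19,20,21,22,23,24,25,26,27,28,29,30,31): XOR of data positions = 1⊕1⊕0⊕0⊕0⊕1⊕1⊕1⊕1⊕0⊕1⊕0⊕0⊕0⊕0 = 1
Codeword: 1111111010000111110001111010000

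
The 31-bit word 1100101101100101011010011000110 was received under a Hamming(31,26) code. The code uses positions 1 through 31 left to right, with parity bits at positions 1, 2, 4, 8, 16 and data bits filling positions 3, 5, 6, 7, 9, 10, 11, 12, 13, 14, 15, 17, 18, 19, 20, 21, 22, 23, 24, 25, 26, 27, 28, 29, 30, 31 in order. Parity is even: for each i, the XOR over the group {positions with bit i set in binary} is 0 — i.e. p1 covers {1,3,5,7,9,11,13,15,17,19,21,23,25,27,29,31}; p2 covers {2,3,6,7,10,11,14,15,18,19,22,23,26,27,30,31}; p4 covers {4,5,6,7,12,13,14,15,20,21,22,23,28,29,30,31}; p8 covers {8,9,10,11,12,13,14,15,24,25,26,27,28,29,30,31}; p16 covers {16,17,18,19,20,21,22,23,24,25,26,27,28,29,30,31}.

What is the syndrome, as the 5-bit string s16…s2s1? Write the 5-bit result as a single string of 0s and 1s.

s1 (pos 1,3,5,7,9,11,13,15,17,19,21,23,25,27,29,31): 1⊕0⊕1⊕1⊕0⊕1⊕0⊕0⊕0⊕1⊕1⊕0⊕1⊕0⊕1⊕0 = 0
s2 (pos 2,3,6,7,10,11,14,15,18,19,22,23,26,27,30,31): 1⊕0⊕0⊕1⊕1⊕1⊕1⊕0⊕1⊕1⊕0⊕0⊕0⊕0⊕1⊕0 = 0
s4 (pos 4,5,6,7,12,13,14,15,20,21,22,23,28,29,30,31): 0⊕1⊕0⊕1⊕0⊕0⊕1⊕0⊕0⊕1⊕0⊕0⊕0⊕1⊕1⊕0 = 0
s8 (pos 8,9,10,11,12,13,14,15,24,25,26,27,28,29,30,31): 1⊕0⊕1⊕1⊕0⊕0⊕1⊕0⊕1⊕1⊕0⊕0⊕0⊕1⊕1⊕0 = 0
s16 (pos 16,17,18,19,20,21,22,23,24,25,26,27,28,29,30,31): 1⊕0⊕1⊕1⊕0⊕1⊕0⊕0⊕1⊕1⊕0⊕0⊕0⊕1⊕1⊕0 = 0
Syndrome s16…s1 = 00000 → no error.

00000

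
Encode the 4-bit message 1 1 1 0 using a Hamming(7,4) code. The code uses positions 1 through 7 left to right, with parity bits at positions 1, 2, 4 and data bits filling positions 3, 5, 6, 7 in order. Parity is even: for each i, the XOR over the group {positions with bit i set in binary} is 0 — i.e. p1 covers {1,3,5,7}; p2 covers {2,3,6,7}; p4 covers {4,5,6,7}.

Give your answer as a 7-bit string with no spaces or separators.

Place data at non-parity positions: p1 p2 1 p4 1 1 0
p1 (pos 1,3,5,7): XOR of data positions = 1⊕1⊕0 = 0
p2 (pos 2,3,6,7): XOR of data positions = 1⊕1⊕0 = 0
p4 (pos 4,5,6,7): XOR of data positions = 1⊕1⊕0 = 0
Codeword: 0010110

0010110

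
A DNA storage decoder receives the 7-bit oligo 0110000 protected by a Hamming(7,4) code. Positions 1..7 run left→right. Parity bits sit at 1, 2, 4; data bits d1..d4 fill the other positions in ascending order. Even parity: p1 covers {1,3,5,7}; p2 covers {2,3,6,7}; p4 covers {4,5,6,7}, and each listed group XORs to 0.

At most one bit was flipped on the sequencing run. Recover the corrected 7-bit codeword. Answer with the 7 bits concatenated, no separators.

s1 (pos 1,3,5,7): 0⊕1⊕0⊕0 = 1
s2 (pos 2,3,6,7): 1⊕1⊕0⊕0 = 0
s4 (pos 4,5,6,7): 0⊕0⊕0⊕0 = 0
Syndrome s4…s1 = 001 → error at position 1.
Flip position 1: 0110000 → 1110000

1110000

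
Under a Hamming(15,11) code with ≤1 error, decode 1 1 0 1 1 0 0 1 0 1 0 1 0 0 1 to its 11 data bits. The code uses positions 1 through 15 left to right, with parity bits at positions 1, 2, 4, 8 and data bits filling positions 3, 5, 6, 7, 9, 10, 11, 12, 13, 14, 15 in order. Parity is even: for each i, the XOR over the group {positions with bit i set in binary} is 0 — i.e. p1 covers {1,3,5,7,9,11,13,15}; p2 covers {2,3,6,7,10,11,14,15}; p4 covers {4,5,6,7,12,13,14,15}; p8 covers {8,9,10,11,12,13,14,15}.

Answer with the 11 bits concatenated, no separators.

11000101001

s1 (pos 1,3,5,7,9,11,13,15): 1⊕0⊕1⊕0⊕0⊕0⊕0⊕1 = 1
s2 (pos 2,3,6,7,10,11,14,15): 1⊕0⊕0⊕0⊕1⊕0⊕0⊕1 = 1
s4 (pos 4,5,6,7,12,13,14,15): 1⊕1⊕0⊕0⊕1⊕0⊕0⊕1 = 0
s8 (pos 8,9,10,11,12,13,14,15): 1⊕0⊕1⊕0⊕1⊕0⊕0⊕1 = 0
Syndrome s8…s1 = 0011 → error at position 3.
Flip position 3: 110110010101001 → 111110010101001
Read data bits from positions 3,5,6,7,9,10,11,12,13,14,15: 11000101001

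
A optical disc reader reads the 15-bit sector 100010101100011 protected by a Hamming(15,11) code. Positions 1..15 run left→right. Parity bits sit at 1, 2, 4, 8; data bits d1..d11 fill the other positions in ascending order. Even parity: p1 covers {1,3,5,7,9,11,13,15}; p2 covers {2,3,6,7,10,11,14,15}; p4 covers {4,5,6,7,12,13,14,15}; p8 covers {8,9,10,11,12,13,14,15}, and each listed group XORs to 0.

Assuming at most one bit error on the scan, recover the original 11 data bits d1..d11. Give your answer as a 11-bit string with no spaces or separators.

01011100011

s1 (pos 1,3,5,7,9,11,13,15): 1⊕0⊕1⊕1⊕1⊕0⊕0⊕1 = 1
s2 (pos 2,3,6,7,10,11,14,15): 0⊕0⊕0⊕1⊕1⊕0⊕1⊕1 = 0
s4 (pos 4,5,6,7,12,13,14,15): 0⊕1⊕0⊕1⊕0⊕0⊕1⊕1 = 0
s8 (pos 8,9,10,11,12,13,14,15): 0⊕1⊕1⊕0⊕0⊕0⊕1⊕1 = 0
Syndrome s8…s1 = 0001 → error at position 1.
Flip position 1: 100010101100011 → 000010101100011
Read data bits from positions 3,5,6,7,9,10,11,12,13,14,15: 01011100011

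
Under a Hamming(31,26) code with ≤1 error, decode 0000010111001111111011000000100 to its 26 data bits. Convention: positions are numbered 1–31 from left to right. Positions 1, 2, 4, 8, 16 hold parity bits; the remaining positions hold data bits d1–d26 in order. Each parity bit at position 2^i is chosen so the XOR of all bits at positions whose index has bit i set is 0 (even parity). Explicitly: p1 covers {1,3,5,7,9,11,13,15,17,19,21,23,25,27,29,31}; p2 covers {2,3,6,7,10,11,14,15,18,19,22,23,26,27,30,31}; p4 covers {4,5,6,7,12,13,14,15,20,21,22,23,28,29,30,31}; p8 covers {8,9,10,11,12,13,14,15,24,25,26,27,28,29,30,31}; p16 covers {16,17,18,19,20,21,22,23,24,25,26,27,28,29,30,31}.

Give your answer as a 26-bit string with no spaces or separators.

00101100111111011000000101

s1 (pos 1,3,5,7,9,11,13,15,17,19,21,23,25,27,29,31): 0⊕0⊕0⊕0⊕1⊕0⊕1⊕1⊕1⊕1⊕1⊕0⊕0⊕0⊕1⊕0 = 1
s2 (pos 2,3,6,7,10,11,14,15,18,19,22,23,26,27,30,31): 0⊕0⊕1⊕0⊕1⊕0⊕1⊕1⊕1⊕1⊕1⊕0⊕0⊕0⊕0⊕0 = 1
s4 (pos 4,5,6,7,12,13,14,15,20,21,22,23,28,29,30,31): 0⊕0⊕1⊕0⊕0⊕1⊕1⊕1⊕0⊕1⊕1⊕0⊕0⊕1⊕0⊕0 = 1
s8 (pos 8,9,10,11,12,13,14,15,24,25,26,27,28,29,30,31): 1⊕1⊕1⊕0⊕0⊕1⊕1⊕1⊕0⊕0⊕0⊕0⊕0⊕1⊕0⊕0 = 1
s16 (pos 16,17,18,19,20,21,22,23,24,25,26,27,28,29,30,31): 1⊕1⊕1⊕1⊕0⊕1⊕1⊕0⊕0⊕0⊕0⊕0⊕0⊕1⊕0⊕0 = 1
Syndrome s16…s1 = 11111 → error at position 31.
Flip position 31: 0000010111001111111011000000100 → 0000010111001111111011000000101
Read data bits from positions 3,5,6,7,9,10,11,12,13,14,15,17,18,19,20,21,22,23,24,25,26,27,28,29,30,31: 00101100111111011000000101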